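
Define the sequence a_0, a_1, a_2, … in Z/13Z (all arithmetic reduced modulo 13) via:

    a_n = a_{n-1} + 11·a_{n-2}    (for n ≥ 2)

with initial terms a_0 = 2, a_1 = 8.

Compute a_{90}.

a_2 = 1·8 + 11·2 = 4
a_3 = 1·4 + 11·8 = 1
a_4 = 1·1 + 11·4 = 6
a_5 = 1·6 + 11·1 = 4
a_6 = 1·4 + 11·6 = 5
a_7 = 1·5 + 11·4 = 10
a_8 = 1·10 + 11·5 = 0
a_9 = 1·0 + 11·10 = 6
a_10 = 1·6 + 11·0 = 6
a_11 = 1·6 + 11·6 = 7
a_12 = 1·7 + 11·6 = 8
a_13 = 1·8 + 11·7 = 7
a_14 = 1·7 + 11·8 = 4
a_15 = 1·4 + 11·7 = 3
a_16 = 1·3 + 11·4 = 8
a_17 = 1·8 + 11·3 = 2
a_18 = 1·2 + 11·8 = 12
a_19 = 1·12 + 11·2 = 8
a_20 = 1·8 + 11·12 = 10
a_21 = 1·10 + 11·8 = 7
a_22 = 1·7 + 11·10 = 0
a_23 = 1·0 + 11·7 = 12
a_24 = 1·12 + 11·0 = 12
a_25 = 1·12 + 11·12 = 1
a_26 = 1·1 + 11·12 = 3
a_27 = 1·3 + 11·1 = 1
a_28 = 1·1 + 11·3 = 8
a_29 = 1·8 + 11·1 = 6
a_30 = 1·6 + 11·8 = 3
a_31 = 1·3 + 11·6 = 4
a_32 = 1·4 + 11·3 = 11
a_33 = 1·11 + 11·4 = 3
a_34 = 1·3 + 11·11 = 7
a_35 = 1·7 + 11·3 = 1
a_36 = 1·1 + 11·7 = 0
a_37 = 1·0 + 11·1 = 11
a_38 = 1·11 + 11·0 = 11
a_39 = 1·11 + 11·11 = 2
a_40 = 1·2 + 11·11 = 6
a_41 = 1·6 + 11·2 = 2
a_42 = 1·2 + 11·6 = 3
a_43 = 1·3 + 11·2 = 12
a_44 = 1·12 + 11·3 = 6
a_45 = 1·6 + 11·12 = 8
a_46 = 1·8 + 11·6 = 9
a_47 = 1·9 + 11·8 = 6
a_48 = 1·6 + 11·9 = 1
a_49 = 1·1 + 11·6 = 2
a_50 = 1·2 + 11·1 = 0
a_51 = 1·0 + 11·2 = 9
a_52 = 1·9 + 11·0 = 9
a_53 = 1·9 + 11·9 = 4
a_54 = 1·4 + 11·9 = 12
a_55 = 1·12 + 11·4 = 4
a_56 = 1·4 + 11·12 = 6
a_57 = 1·6 + 11·4 = 11
a_58 = 1·11 + 11·6 = 12
a_59 = 1·12 + 11·11 = 3
a_60 = 1·3 + 11·12 = 5
a_61 = 1·5 + 11·3 = 12
a_62 = 1·12 + 11·5 = 2
a_63 = 1·2 + 11·12 = 4
a_64 = 1·4 + 11·2 = 0
a_65 = 1·0 + 11·4 = 5
a_66 = 1·5 + 11·0 = 5
a_67 = 1·5 + 11·5 = 8
a_68 = 1·8 + 11·5 = 11
a_69 = 1·11 + 11·8 = 8
a_70 = 1·8 + 11·11 = 12
a_71 = 1·12 + 11·8 = 9
a_72 = 1·9 + 11·12 = 11
a_73 = 1·11 + 11·9 = 6
a_74 = 1·6 + 11·11 = 10
a_75 = 1·10 + 11·6 = 11
a_76 = 1·11 + 11·10 = 4
a_77 = 1·4 + 11·11 = 8
a_78 = 1·8 + 11·4 = 0
a_79 = 1·0 + 11·8 = 10
a_80 = 1·10 + 11·0 = 10
a_81 = 1·10 + 11·10 = 3
a_82 = 1·3 + 11·10 = 9
a_83 = 1·9 + 11·3 = 3
a_84 = 1·3 + 11·9 = 11
a_85 = 1·11 + 11·3 = 5
a_86 = 1·5 + 11·11 = 9
a_87 = 1·9 + 11·5 = 12
a_88 = 1·12 + 11·9 = 7
a_89 = 1·7 + 11·12 = 9
a_90 = 1·9 + 11·7 = 8

8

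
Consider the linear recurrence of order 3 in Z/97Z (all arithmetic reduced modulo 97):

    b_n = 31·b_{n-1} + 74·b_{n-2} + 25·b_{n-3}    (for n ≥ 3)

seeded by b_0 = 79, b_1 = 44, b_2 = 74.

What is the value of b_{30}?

b_3 = 31·74 + 74·44 + 25·79 = 56
b_4 = 31·56 + 74·74 + 25·44 = 67
b_5 = 31·67 + 74·56 + 25·74 = 20
b_6 = 31·20 + 74·67 + 25·56 = 91
b_7 = 31·91 + 74·20 + 25·67 = 59
b_8 = 31·59 + 74·91 + 25·20 = 42
b_9 = 31·42 + 74·59 + 25·91 = 86
b_10 = 31·86 + 74·42 + 25·59 = 71
b_11 = 31·71 + 74·86 + 25·42 = 12
b_12 = 31·12 + 74·71 + 25·86 = 16
b_13 = 31·16 + 74·12 + 25·71 = 55
b_14 = 31·55 + 74·16 + 25·12 = 85
b_15 = 31·85 + 74·55 + 25·16 = 24
b_16 = 31·24 + 74·85 + 25·55 = 67
b_17 = 31·67 + 74·24 + 25·85 = 61
b_18 = 31·61 + 74·67 + 25·24 = 77
b_19 = 31·77 + 74·61 + 25·67 = 40
b_20 = 31·40 + 74·77 + 25·61 = 24
b_21 = 31·24 + 74·40 + 25·77 = 3
b_22 = 31·3 + 74·24 + 25·40 = 56
b_23 = 31·56 + 74·3 + 25·24 = 36
b_24 = 31·36 + 74·56 + 25·3 = 0
b_25 = 31·0 + 74·36 + 25·56 = 87
b_26 = 31·87 + 74·0 + 25·36 = 8
b_27 = 31·8 + 74·87 + 25·0 = 90
b_28 = 31·90 + 74·8 + 25·87 = 28
b_29 = 31·28 + 74·90 + 25·8 = 65
b_30 = 31·65 + 74·28 + 25·90 = 32

32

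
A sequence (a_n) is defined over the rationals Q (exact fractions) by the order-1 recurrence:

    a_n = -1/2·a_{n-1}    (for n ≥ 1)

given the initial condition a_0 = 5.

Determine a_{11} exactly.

a_1 = -1/2·5 = -5/2
a_2 = -1/2·-5/2 = 5/4
a_3 = -1/2·5/4 = -5/8
a_4 = -1/2·-5/8 = 5/16
a_5 = -1/2·5/16 = -5/32
a_6 = -1/2·-5/32 = 5/64
a_7 = -1/2·5/64 = -5/128
a_8 = -1/2·-5/128 = 5/256
a_9 = -1/2·5/256 = -5/512
a_10 = -1/2·-5/512 = 5/1024
a_11 = -1/2·5/1024 = -5/2048

-5/2048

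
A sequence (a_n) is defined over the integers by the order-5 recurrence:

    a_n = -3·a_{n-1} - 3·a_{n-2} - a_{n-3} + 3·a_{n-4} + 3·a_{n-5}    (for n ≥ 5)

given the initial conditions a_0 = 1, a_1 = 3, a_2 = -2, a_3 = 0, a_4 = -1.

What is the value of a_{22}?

-1116775

a_5 = -3·-1 + -3·0 + -1·-2 + 3·3 + 3·1 = 17
a_6 = -3·17 + -3·-1 + -1·0 + 3·-2 + 3·3 = -45
a_7 = -3·-45 + -3·17 + -1·-1 + 3·0 + 3·-2 = 79
a_8 = -3·79 + -3·-45 + -1·17 + 3·-1 + 3·0 = -122
a_9 = -3·-122 + -3·79 + -1·-45 + 3·17 + 3·-1 = 222
a_10 = -3·222 + -3·-122 + -1·79 + 3·-45 + 3·17 = -463
a_11 = -3·-463 + -3·222 + -1·-122 + 3·79 + 3·-45 = 947
a_12 = -3·947 + -3·-463 + -1·222 + 3·-122 + 3·79 = -1803
a_13 = -3·-1803 + -3·947 + -1·-463 + 3·222 + 3·-122 = 3331
a_14 = -3·3331 + -3·-1803 + -1·947 + 3·-463 + 3·222 = -6254
a_15 = -3·-6254 + -3·3331 + -1·-1803 + 3·947 + 3·-463 = 12024
a_16 = -3·12024 + -3·-6254 + -1·3331 + 3·-1803 + 3·947 = -23209
a_17 = -3·-23209 + -3·12024 + -1·-6254 + 3·3331 + 3·-1803 = 44393
a_18 = -3·44393 + -3·-23209 + -1·12024 + 3·-6254 + 3·3331 = -84345
a_19 = -3·-84345 + -3·44393 + -1·-23209 + 3·12024 + 3·-6254 = 160375
a_20 = -3·160375 + -3·-84345 + -1·44393 + 3·-23209 + 3·12024 = -306038
a_21 = -3·-306038 + -3·160375 + -1·-84345 + 3·44393 + 3·-23209 = 584886
a_22 = -3·584886 + -3·-306038 + -1·160375 + 3·-84345 + 3·44393 = -1116775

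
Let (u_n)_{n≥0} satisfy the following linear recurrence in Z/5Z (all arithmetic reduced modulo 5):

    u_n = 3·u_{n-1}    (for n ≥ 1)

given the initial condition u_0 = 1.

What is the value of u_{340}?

u_1 = 3·1 = 3
u_2 = 3·3 = 4
u_3 = 3·4 = 2
u_4 = 3·2 = 1
(u_4) = (1) = (u_0), so the sequence has period 4.
340 ≡ 0 (mod 4), hence u_340 = u_0 = 1.

1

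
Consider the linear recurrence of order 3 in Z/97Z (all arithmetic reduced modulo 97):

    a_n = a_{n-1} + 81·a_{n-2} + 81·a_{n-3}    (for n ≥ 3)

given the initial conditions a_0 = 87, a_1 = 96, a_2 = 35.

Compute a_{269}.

a_3 = 1·35 + 81·96 + 81·87 = 17
a_4 = 1·17 + 81·35 + 81·96 = 55
a_5 = 1·55 + 81·17 + 81·35 = 96
a_6 = 1·96 + 81·55 + 81·17 = 11
a_7 = 1·11 + 81·96 + 81·55 = 20
a_8 = 1·20 + 81·11 + 81·96 = 54
Continuing the recurrence:
  a_9 = 43;  a_10 = 23;  a_11 = 23;  a_12 = 34;  a_13 = 74;  a_14 = 35
  a_15 = 53;  a_16 = 55;  a_17 = 5;  a_18 = 23;  a_19 = 33;  a_20 = 70
  a_21 = 47;  a_22 = 48;  a_23 = 19;  a_24 = 51;  a_25 = 46;  a_26 = 90
  a_27 = 90;  a_28 = 48;  a_29 = 78;  a_30 = 4;  a_31 = 25;  a_32 = 71
  a_33 = 92;  a_34 = 11;  a_35 = 22;  a_36 = 23;  a_37 = 77;  a_38 = 36
  a_39 = 85;  a_40 = 23;  a_41 = 27;  a_42 = 45;  a_43 = 21;  a_44 = 33
  a_45 = 44;  a_46 = 53;  a_47 = 82;  a_48 = 82;  a_49 = 56;  a_50 = 51
  a_51 = 74;  a_52 = 11;  a_53 = 48;  a_54 = 46;  a_55 = 72;  a_56 = 23
  a_57 = 75;  a_58 = 10;  a_59 = 91;  a_60 = 89;  a_61 = 25;  a_62 = 55
  a_63 = 74;  a_64 = 55;  a_65 = 28;  a_66 = 1;  a_67 = 31;  a_68 = 52
  a_69 = 25;  a_70 = 55;  a_71 = 84;  a_72 = 65;  a_73 = 72;  a_74 = 16
  a_75 = 55;  a_76 = 5;  a_77 = 33;  a_78 = 43;  a_79 = 17;  a_80 = 62
  a_81 = 72;  a_82 = 69;  a_83 = 59;  a_84 = 34;  a_85 = 23;  a_86 = 87
  a_87 = 48;  a_88 = 34;  a_89 = 8;  a_90 = 54;  a_91 = 61;  a_92 = 39
  a_93 = 42;  a_94 = 91;  a_95 = 56;  a_96 = 62;  a_97 = 38;  a_98 = 90
  a_99 = 42;  a_100 = 31;  a_101 = 53;  a_102 = 49;  a_103 = 63;  a_104 = 80
  a_105 = 34;  a_106 = 74;  a_107 = 93;  a_108 = 14;  a_109 = 58;  a_110 = 92
  a_111 = 7;  a_112 = 32;  a_113 = 0;  a_114 = 55;  a_115 = 28;  a_116 = 21
  a_117 = 51;  a_118 = 43;  a_119 = 55;  a_120 = 6;  a_121 = 87;  a_122 = 81
  a_123 = 48;  a_124 = 76;  a_125 = 49;  a_126 = 5;  a_127 = 42;  a_128 = 51
  a_129 = 75;  a_130 = 42;  a_131 = 63;  a_132 = 34;  a_133 = 3;  a_134 = 3
  a_135 = 90;  a_136 = 91;  a_137 = 58;  a_138 = 72;  a_139 = 16;  a_140 = 70
  a_141 = 20;  a_142 = 2;  a_143 = 17;  a_144 = 53;  a_145 = 40;  a_146 = 84
  a_147 = 51;  a_148 = 7;  a_149 = 78;  a_150 = 23;  a_151 = 21;  a_152 = 54
  a_153 = 29;  a_154 = 90;  a_155 = 23;  a_156 = 59;  a_157 = 94;  a_158 = 43
  a_159 = 20;  a_160 = 59;  a_161 = 21;  a_162 = 18;  a_163 = 96;  a_164 = 54
  a_165 = 73;  a_166 = 1;  a_167 = 6;  a_168 = 83;  a_169 = 68;  a_170 = 2
  a_171 = 11;  a_172 = 55;  a_173 = 41;  a_174 = 52;  a_175 = 68;  a_176 = 35
  a_177 = 55;  a_178 = 56;  a_179 = 71;  a_180 = 41;  a_181 = 46;  a_182 = 0
  a_183 = 63;  a_184 = 6;  a_185 = 65;  a_186 = 28;  a_187 = 56;  a_188 = 23
  a_189 = 37;  a_190 = 34;  a_191 = 44;  a_192 = 72;  a_193 = 85;  a_194 = 72
  a_195 = 82;  a_196 = 92;  a_197 = 53;  a_198 = 82;  a_199 = 90;  a_200 = 64
  a_201 = 28;  a_202 = 86;  a_203 = 69;  a_204 = 88;  a_205 = 33;  a_206 = 43
  a_207 = 47;  a_208 = 92;  a_209 = 10;  a_210 = 17;  a_211 = 34;  a_212 = 87
  a_213 = 47;  a_214 = 51;  a_215 = 41;  a_216 = 25;  a_217 = 8;  a_218 = 19
  a_219 = 73;  a_220 = 29;  a_221 = 12;  a_222 = 29;  a_223 = 52;  a_224 = 75
  a_225 = 40;  a_226 = 45;  a_227 = 48;  a_228 = 46;  a_229 = 13;  a_230 = 61
  a_231 = 87;  a_232 = 67;  a_233 = 27;  a_234 = 85;  a_235 = 36;  a_236 = 87
  a_237 = 91;  a_238 = 63;  a_239 = 28;  a_240 = 86;  a_241 = 85;  a_242 = 7
  a_243 = 84;  a_244 = 67;  a_245 = 66;  a_246 = 75;  a_247 = 81;  a_248 = 56
  a_249 = 82;  a_250 = 24;  a_251 = 47;  a_252 = 0;  a_253 = 28;  a_254 = 52
  a_255 = 89;  a_256 = 70;  a_257 = 45;  a_258 = 23;  a_259 = 26;  a_260 = 5
  a_261 = 94;  a_262 = 83;  a_263 = 51;  a_264 = 32;  a_265 = 22;  a_266 = 52
  a_267 = 61
a_268 = 1·61 + 81·52 + 81·22 = 41
a_269 = 1·41 + 81·61 + 81·52 = 76

76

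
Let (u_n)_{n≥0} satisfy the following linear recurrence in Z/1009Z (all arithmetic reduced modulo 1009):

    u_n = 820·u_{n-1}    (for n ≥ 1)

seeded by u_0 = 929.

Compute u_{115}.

993

u_1 = 820·929 = 994
u_2 = 820·994 = 817
u_3 = 820·817 = 973
u_4 = 820·973 = 750
u_5 = 820·750 = 519
u_6 = 820·519 = 791
u_7 = 820·791 = 842
u_8 = 820·842 = 284
u_9 = 820·284 = 810
u_10 = 820·810 = 278
u_11 = 820·278 = 935
u_12 = 820·935 = 869
u_13 = 820·869 = 226
u_14 = 820·226 = 673
u_15 = 820·673 = 946
u_16 = 820·946 = 808
u_17 = 820·808 = 656
u_18 = 820·656 = 123
u_19 = 820·123 = 969
u_20 = 820·969 = 497
u_21 = 820·497 = 913
u_22 = 820·913 = 991
u_23 = 820·991 = 375
u_24 = 820·375 = 764
u_25 = 820·764 = 900
u_26 = 820·900 = 421
u_27 = 820·421 = 142
u_28 = 820·142 = 405
u_29 = 820·405 = 139
u_30 = 820·139 = 972
u_31 = 820·972 = 939
u_32 = 820·939 = 113
u_33 = 820·113 = 841
u_34 = 820·841 = 473
u_35 = 820·473 = 404
u_36 = 820·404 = 328
u_37 = 820·328 = 566
u_38 = 820·566 = 989
u_39 = 820·989 = 753
u_40 = 820·753 = 961
u_41 = 820·961 = 1000
u_42 = 820·1000 = 692
u_43 = 820·692 = 382
u_44 = 820·382 = 450
u_45 = 820·450 = 715
u_46 = 820·715 = 71
u_47 = 820·71 = 707
u_48 = 820·707 = 574
u_49 = 820·574 = 486
u_50 = 820·486 = 974
u_51 = 820·974 = 561
u_52 = 820·561 = 925
u_53 = 820·925 = 741
u_54 = 820·741 = 202
u_55 = 820·202 = 164
u_56 = 820·164 = 283
u_57 = 820·283 = 999
u_58 = 820·999 = 881
u_59 = 820·881 = 985
u_60 = 820·985 = 500
u_61 = 820·500 = 346
u_62 = 820·346 = 191
u_63 = 820·191 = 225
u_64 = 820·225 = 862
u_65 = 820·862 = 540
u_66 = 820·540 = 858
u_67 = 820·858 = 287
u_68 = 820·287 = 243
u_69 = 820·243 = 487
u_70 = 820·487 = 785
u_71 = 820·785 = 967
u_72 = 820·967 = 875
u_73 = 820·875 = 101
u_74 = 820·101 = 82
u_75 = 820·82 = 646
u_76 = 820·646 = 1004
u_77 = 820·1004 = 945
u_78 = 820·945 = 997
u_79 = 820·997 = 250
u_80 = 820·250 = 173
u_81 = 820·173 = 600
u_82 = 820·600 = 617
u_83 = 820·617 = 431
u_84 = 820·431 = 270
u_85 = 820·270 = 429
u_86 = 820·429 = 648
u_87 = 820·648 = 626
u_88 = 820·626 = 748
u_89 = 820·748 = 897
u_90 = 820·897 = 988
u_91 = 820·988 = 942
u_92 = 820·942 = 555
u_93 = 820·555 = 41
u_94 = 820·41 = 323
u_95 = 820·323 = 502
u_96 = 820·502 = 977
u_97 = 820·977 = 1003
u_98 = 820·1003 = 125
u_99 = 820·125 = 591
u_100 = 820·591 = 300
u_101 = 820·300 = 813
u_102 = 820·813 = 720
u_103 = 820·720 = 135
u_104 = 820·135 = 719
u_105 = 820·719 = 324
u_106 = 820·324 = 313
u_107 = 820·313 = 374
u_108 = 820·374 = 953
u_109 = 820·953 = 494
u_110 = 820·494 = 471
u_111 = 820·471 = 782
u_112 = 820·782 = 525
u_113 = 820·525 = 666
u_114 = 820·666 = 251
u_115 = 820·251 = 993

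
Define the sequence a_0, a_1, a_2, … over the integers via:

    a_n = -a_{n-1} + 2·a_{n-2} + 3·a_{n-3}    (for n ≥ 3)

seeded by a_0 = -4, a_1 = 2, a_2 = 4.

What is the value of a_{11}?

238

a_3 = -1·4 + 2·2 + 3·-4 = -12
a_4 = -1·-12 + 2·4 + 3·2 = 26
a_5 = -1·26 + 2·-12 + 3·4 = -38
a_6 = -1·-38 + 2·26 + 3·-12 = 54
a_7 = -1·54 + 2·-38 + 3·26 = -52
a_8 = -1·-52 + 2·54 + 3·-38 = 46
a_9 = -1·46 + 2·-52 + 3·54 = 12
a_10 = -1·12 + 2·46 + 3·-52 = -76
a_11 = -1·-76 + 2·12 + 3·46 = 238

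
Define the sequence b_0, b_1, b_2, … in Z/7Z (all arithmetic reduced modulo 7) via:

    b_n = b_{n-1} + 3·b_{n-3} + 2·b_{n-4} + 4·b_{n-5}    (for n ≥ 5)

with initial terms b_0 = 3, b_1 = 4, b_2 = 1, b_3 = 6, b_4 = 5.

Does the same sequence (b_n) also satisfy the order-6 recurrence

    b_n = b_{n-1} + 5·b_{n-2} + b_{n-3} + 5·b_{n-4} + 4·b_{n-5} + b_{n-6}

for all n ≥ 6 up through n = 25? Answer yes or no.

Terms b_0..b_25: 3, 4, 1, 6, 5, 0, 1, 4, 3, 5, 5, 5, 0, 2, 5, 0, 5, 3, 0, 0, 5, 3, 1, 2, 0, 1
n=6: candidate gives 6, actual b_6 = 1 ✗

no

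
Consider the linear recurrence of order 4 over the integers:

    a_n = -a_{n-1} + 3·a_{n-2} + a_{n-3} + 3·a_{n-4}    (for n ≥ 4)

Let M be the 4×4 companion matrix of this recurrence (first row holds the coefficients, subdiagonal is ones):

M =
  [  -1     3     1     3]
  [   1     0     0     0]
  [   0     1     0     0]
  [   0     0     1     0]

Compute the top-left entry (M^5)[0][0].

(M^5)[0][0] is the top entry after applying M 5 times to the unit state (1, 0, 0, 0). Equivalently it is h_{8} for the auxiliary sequence (h_n) obeying the same recurrence with h_3 = 1 and h_i = 0 for 0 ≤ i < 3:
h_4 = -1·1 + 3·0 + 1·0 + 3·0 = -1
h_5 = -1·-1 + 3·1 + 1·0 + 3·0 = 4
h_6 = -1·4 + 3·-1 + 1·1 + 3·0 = -6
h_7 = -1·-6 + 3·4 + 1·-1 + 3·1 = 20
h_8 = -1·20 + 3·-6 + 1·4 + 3·-1 = -37

-37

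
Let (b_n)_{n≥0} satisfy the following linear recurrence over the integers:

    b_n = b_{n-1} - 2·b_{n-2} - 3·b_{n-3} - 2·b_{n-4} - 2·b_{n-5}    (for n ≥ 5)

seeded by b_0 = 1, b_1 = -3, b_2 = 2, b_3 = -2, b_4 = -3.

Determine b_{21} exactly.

43576

b_5 = 1·-3 + -2·-2 + -3·2 + -2·-3 + -2·1 = -1
b_6 = 1·-1 + -2·-3 + -3·-2 + -2·2 + -2·-3 = 13
b_7 = 1·13 + -2·-1 + -3·-3 + -2·-2 + -2·2 = 24
b_8 = 1·24 + -2·13 + -3·-1 + -2·-3 + -2·-2 = 11
b_9 = 1·11 + -2·24 + -3·13 + -2·-1 + -2·-3 = -68
b_10 = 1·-68 + -2·11 + -3·24 + -2·13 + -2·-1 = -186
b_11 = 1·-186 + -2·-68 + -3·11 + -2·24 + -2·13 = -157
b_12 = 1·-157 + -2·-186 + -3·-68 + -2·11 + -2·24 = 349
b_13 = 1·349 + -2·-157 + -3·-186 + -2·-68 + -2·11 = 1335
b_14 = 1·1335 + -2·349 + -3·-157 + -2·-186 + -2·-68 = 1616
b_15 = 1·1616 + -2·1335 + -3·349 + -2·-157 + -2·-186 = -1415
b_16 = 1·-1415 + -2·1616 + -3·1335 + -2·349 + -2·-157 = -9036
b_17 = 1·-9036 + -2·-1415 + -3·1616 + -2·1335 + -2·349 = -14422
b_18 = 1·-14422 + -2·-9036 + -3·-1415 + -2·1616 + -2·1335 = 1993
b_19 = 1·1993 + -2·-14422 + -3·-9036 + -2·-1415 + -2·1616 = 57543
b_20 = 1·57543 + -2·1993 + -3·-14422 + -2·-9036 + -2·-1415 = 117725
b_21 = 1·117725 + -2·57543 + -3·1993 + -2·-14422 + -2·-9036 = 43576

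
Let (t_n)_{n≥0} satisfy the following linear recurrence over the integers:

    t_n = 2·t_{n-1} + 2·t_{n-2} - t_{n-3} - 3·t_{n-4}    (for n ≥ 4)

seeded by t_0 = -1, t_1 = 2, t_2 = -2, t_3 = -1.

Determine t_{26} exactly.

t_4 = 2·-1 + 2·-2 + -1·2 + -3·-1 = -5
t_5 = 2·-5 + 2·-1 + -1·-2 + -3·2 = -16
t_6 = 2·-16 + 2·-5 + -1·-1 + -3·-2 = -35
t_7 = 2·-35 + 2·-16 + -1·-5 + -3·-1 = -94
t_8 = 2·-94 + 2·-35 + -1·-16 + -3·-5 = -227
t_9 = 2·-227 + 2·-94 + -1·-35 + -3·-16 = -559
t_10 = 2·-559 + 2·-227 + -1·-94 + -3·-35 = -1373
t_11 = 2·-1373 + 2·-559 + -1·-227 + -3·-94 = -3355
t_12 = 2·-3355 + 2·-1373 + -1·-559 + -3·-227 = -8216
t_13 = 2·-8216 + 2·-3355 + -1·-1373 + -3·-559 = -20092
t_14 = 2·-20092 + 2·-8216 + -1·-3355 + -3·-1373 = -49142
t_15 = 2·-49142 + 2·-20092 + -1·-8216 + -3·-3355 = -120187
t_16 = 2·-120187 + 2·-49142 + -1·-20092 + -3·-8216 = -293918
t_17 = 2·-293918 + 2·-120187 + -1·-49142 + -3·-20092 = -718792
t_18 = 2·-718792 + 2·-293918 + -1·-120187 + -3·-49142 = -1757807
t_19 = 2·-1757807 + 2·-718792 + -1·-293918 + -3·-120187 = -4298719
t_20 = 2·-4298719 + 2·-1757807 + -1·-718792 + -3·-293918 = -10512506
t_21 = 2·-10512506 + 2·-4298719 + -1·-1757807 + -3·-718792 = -25708267
t_22 = 2·-25708267 + 2·-10512506 + -1·-4298719 + -3·-1757807 = -62869406
t_23 = 2·-62869406 + 2·-25708267 + -1·-10512506 + -3·-4298719 = -153746683
t_24 = 2·-153746683 + 2·-62869406 + -1·-25708267 + -3·-10512506 = -375986393
t_25 = 2·-375986393 + 2·-153746683 + -1·-62869406 + -3·-25708267 = -919471945
t_26 = 2·-919471945 + 2·-375986393 + -1·-153746683 + -3·-62869406 = -2248561775

-2248561775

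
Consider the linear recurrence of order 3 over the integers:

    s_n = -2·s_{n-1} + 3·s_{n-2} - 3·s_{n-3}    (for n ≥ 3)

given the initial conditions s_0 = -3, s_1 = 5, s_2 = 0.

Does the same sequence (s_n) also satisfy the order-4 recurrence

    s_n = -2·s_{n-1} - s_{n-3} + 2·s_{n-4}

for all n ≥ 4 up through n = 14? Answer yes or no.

no

Terms s_0..s_14: -3, 5, 0, 24, -63, 198, -657, 2097, -6759, 21780, -70128, 225873, -727470, 2342943, -7545915
n=4: candidate gives -59, actual s_4 = -63 ✗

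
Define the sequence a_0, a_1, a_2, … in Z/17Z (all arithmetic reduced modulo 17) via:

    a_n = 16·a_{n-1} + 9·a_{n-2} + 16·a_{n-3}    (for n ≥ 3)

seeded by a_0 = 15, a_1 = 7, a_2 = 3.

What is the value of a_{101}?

15

a_3 = 16·3 + 9·7 + 16·15 = 11
a_4 = 16·11 + 9·3 + 16·7 = 9
a_5 = 16·9 + 9·11 + 16·3 = 2
a_6 = 16·2 + 9·9 + 16·11 = 0
a_7 = 16·0 + 9·2 + 16·9 = 9
a_8 = 16·9 + 9·0 + 16·2 = 6
a_9 = 16·6 + 9·9 + 16·0 = 7
a_10 = 16·7 + 9·6 + 16·9 = 4
a_11 = 16·4 + 9·7 + 16·6 = 2
a_12 = 16·2 + 9·4 + 16·7 = 10
a_13 = 16·10 + 9·2 + 16·4 = 4
a_14 = 16·4 + 9·10 + 16·2 = 16
a_15 = 16·16 + 9·4 + 16·10 = 10
a_16 = 16·10 + 9·16 + 16·4 = 11
a_17 = 16·11 + 9·10 + 16·16 = 12
a_18 = 16·12 + 9·11 + 16·10 = 9
a_19 = 16·9 + 9·12 + 16·11 = 3
a_20 = 16·3 + 9·9 + 16·12 = 15
a_21 = 16·15 + 9·3 + 16·9 = 3
a_22 = 16·3 + 9·15 + 16·3 = 10
a_23 = 16·10 + 9·3 + 16·15 = 2
a_24 = 16·2 + 9·10 + 16·3 = 0
a_25 = 16·0 + 9·2 + 16·10 = 8
a_26 = 16·8 + 9·0 + 16·2 = 7
a_27 = 16·7 + 9·8 + 16·0 = 14
a_28 = 16·14 + 9·7 + 16·8 = 7
a_29 = 16·7 + 9·14 + 16·7 = 10
a_30 = 16·10 + 9·7 + 16·14 = 5
a_31 = 16·5 + 9·10 + 16·7 = 10
a_32 = 16·10 + 9·5 + 16·10 = 8
a_33 = 16·8 + 9·10 + 16·5 = 9
a_34 = 16·9 + 9·8 + 16·10 = 2
a_35 = 16·2 + 9·9 + 16·8 = 3
a_36 = 16·3 + 9·2 + 16·9 = 6
a_37 = 16·6 + 9·3 + 16·2 = 2
a_38 = 16·2 + 9·6 + 16·3 = 15
a_39 = 16·15 + 9·2 + 16·6 = 14
a_40 = 16·14 + 9·15 + 16·2 = 0
a_41 = 16·0 + 9·14 + 16·15 = 9
a_42 = 16·9 + 9·0 + 16·14 = 11
a_43 = 16·11 + 9·9 + 16·0 = 2
a_44 = 16·2 + 9·11 + 16·9 = 3
a_45 = 16·3 + 9·2 + 16·11 = 4
a_46 = 16·4 + 9·3 + 16·2 = 4
a_47 = 16·4 + 9·4 + 16·3 = 12
a_48 = 16·12 + 9·4 + 16·4 = 3
a_49 = 16·3 + 9·12 + 16·4 = 16
a_50 = 16·16 + 9·3 + 16·12 = 16
a_51 = 16·16 + 9·16 + 16·3 = 6
a_52 = 16·6 + 9·16 + 16·16 = 3
a_53 = 16·3 + 9·6 + 16·16 = 1
a_54 = 16·1 + 9·3 + 16·6 = 3
a_55 = 16·3 + 9·1 + 16·3 = 3
a_56 = 16·3 + 9·3 + 16·1 = 6
a_57 = 16·6 + 9·3 + 16·3 = 1
a_58 = 16·1 + 9·6 + 16·3 = 16
a_59 = 16·16 + 9·1 + 16·6 = 4
a_60 = 16·4 + 9·16 + 16·1 = 3
a_61 = 16·3 + 9·4 + 16·16 = 0
a_62 = 16·0 + 9·3 + 16·4 = 6
a_63 = 16·6 + 9·0 + 16·3 = 8
a_64 = 16·8 + 9·6 + 16·0 = 12
a_65 = 16·12 + 9·8 + 16·6 = 3
a_66 = 16·3 + 9·12 + 16·8 = 12
a_67 = 16·12 + 9·3 + 16·12 = 3
a_68 = 16·3 + 9·12 + 16·3 = 0
a_69 = 16·0 + 9·3 + 16·12 = 15
a_70 = 16·15 + 9·0 + 16·3 = 16
a_71 = 16·16 + 9·15 + 16·0 = 0
a_72 = 16·0 + 9·16 + 16·15 = 10
a_73 = 16·10 + 9·0 + 16·16 = 8
a_74 = 16·8 + 9·10 + 16·0 = 14
a_75 = 16·14 + 9·8 + 16·10 = 14
a_76 = 16·14 + 9·14 + 16·8 = 2
a_77 = 16·2 + 9·14 + 16·14 = 8
a_78 = 16·8 + 9·2 + 16·14 = 13
a_79 = 16·13 + 9·8 + 16·2 = 6
a_80 = 16·6 + 9·13 + 16·8 = 1
a_81 = 16·1 + 9·6 + 16·13 = 6
a_82 = 16·6 + 9·1 + 16·6 = 14
a_83 = 16·14 + 9·6 + 16·1 = 5
a_84 = 16·5 + 9·14 + 16·6 = 13
a_85 = 16·13 + 9·5 + 16·14 = 1
a_86 = 16·1 + 9·13 + 16·5 = 9
a_87 = 16·9 + 9·1 + 16·13 = 4
a_88 = 16·4 + 9·9 + 16·1 = 8
a_89 = 16·8 + 9·4 + 16·9 = 2
a_90 = 16·2 + 9·8 + 16·4 = 15
a_91 = 16·15 + 9·2 + 16·8 = 12
a_92 = 16·12 + 9·15 + 16·2 = 2
a_93 = 16·2 + 9·12 + 16·15 = 6
a_94 = 16·6 + 9·2 + 16·12 = 0
a_95 = 16·0 + 9·6 + 16·2 = 1
a_96 = 16·1 + 9·0 + 16·6 = 10
a_97 = 16·10 + 9·1 + 16·0 = 16
a_98 = 16·16 + 9·10 + 16·1 = 5
a_99 = 16·5 + 9·16 + 16·10 = 10
a_100 = 16·10 + 9·5 + 16·16 = 2
a_101 = 16·2 + 9·10 + 16·5 = 15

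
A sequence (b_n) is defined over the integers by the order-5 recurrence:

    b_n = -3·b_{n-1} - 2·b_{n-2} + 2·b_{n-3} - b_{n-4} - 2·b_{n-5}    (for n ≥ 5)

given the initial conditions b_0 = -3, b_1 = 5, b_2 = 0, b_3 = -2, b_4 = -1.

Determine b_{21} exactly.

1132622

b_5 = -3·-1 + -2·-2 + 2·0 + -1·5 + -2·-3 = 8
b_6 = -3·8 + -2·-1 + 2·-2 + -1·0 + -2·5 = -36
b_7 = -3·-36 + -2·8 + 2·-1 + -1·-2 + -2·0 = 92
b_8 = -3·92 + -2·-36 + 2·8 + -1·-1 + -2·-2 = -183
b_9 = -3·-183 + -2·92 + 2·-36 + -1·8 + -2·-1 = 287
b_10 = -3·287 + -2·-183 + 2·92 + -1·-36 + -2·8 = -291
b_11 = -3·-291 + -2·287 + 2·-183 + -1·92 + -2·-36 = -87
b_12 = -3·-87 + -2·-291 + 2·287 + -1·-183 + -2·92 = 1416
b_13 = -3·1416 + -2·-87 + 2·-291 + -1·287 + -2·-183 = -4577
b_14 = -3·-4577 + -2·1416 + 2·-87 + -1·-291 + -2·287 = 10442
b_15 = -3·10442 + -2·-4577 + 2·1416 + -1·-87 + -2·-291 = -18671
b_16 = -3·-18671 + -2·10442 + 2·-4577 + -1·1416 + -2·-87 = 24733
b_17 = -3·24733 + -2·-18671 + 2·10442 + -1·-4577 + -2·1416 = -14228
b_18 = -3·-14228 + -2·24733 + 2·-18671 + -1·10442 + -2·-4577 = -45412
b_19 = -3·-45412 + -2·-14228 + 2·24733 + -1·-18671 + -2·10442 = 211945
b_20 = -3·211945 + -2·-45412 + 2·-14228 + -1·24733 + -2·-18671 = -560858
b_21 = -3·-560858 + -2·211945 + 2·-45412 + -1·-14228 + -2·24733 = 1132622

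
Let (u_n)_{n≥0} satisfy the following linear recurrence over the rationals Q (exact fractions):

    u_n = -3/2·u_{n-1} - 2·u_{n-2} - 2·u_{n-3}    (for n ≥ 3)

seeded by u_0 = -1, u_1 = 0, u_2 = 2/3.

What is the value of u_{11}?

-3485/768

u_3 = -3/2·2/3 + -2·0 + -2·-1 = 1
u_4 = -3/2·1 + -2·2/3 + -2·0 = -17/6
u_5 = -3/2·-17/6 + -2·1 + -2·2/3 = 11/12
u_6 = -3/2·11/12 + -2·-17/6 + -2·1 = 55/24
u_7 = -3/2·55/24 + -2·11/12 + -2·-17/6 = 19/48
u_8 = -3/2·19/48 + -2·55/24 + -2·11/12 = -673/96
u_9 = -3/2·-673/96 + -2·19/48 + -2·55/24 = 329/64
u_10 = -3/2·329/64 + -2·-673/96 + -2·19/48 = 2119/384
u_11 = -3/2·2119/384 + -2·329/64 + -2·-673/96 = -3485/768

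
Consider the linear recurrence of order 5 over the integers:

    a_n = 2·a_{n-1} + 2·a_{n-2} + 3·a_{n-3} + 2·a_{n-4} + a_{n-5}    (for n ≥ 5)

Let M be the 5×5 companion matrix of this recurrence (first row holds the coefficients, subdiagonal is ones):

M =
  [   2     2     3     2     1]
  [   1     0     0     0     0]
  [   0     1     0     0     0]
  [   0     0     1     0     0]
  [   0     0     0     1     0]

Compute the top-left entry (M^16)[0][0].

(M^16)[0][0] is the top entry after applying M 16 times to the unit state (1, 0, 0, 0, 0). Equivalently it is h_{20} for the auxiliary sequence (h_n) obeying the same recurrence with h_4 = 1 and h_i = 0 for 0 ≤ i < 4:
h_5 = 2·1 + 2·0 + 3·0 + 2·0 + 1·0 = 2
h_6 = 2·2 + 2·1 + 3·0 + 2·0 + 1·0 = 6
h_7 = 2·6 + 2·2 + 3·1 + 2·0 + 1·0 = 19
h_8 = 2·19 + 2·6 + 3·2 + 2·1 + 1·0 = 58
h_9 = 2·58 + 2·19 + 3·6 + 2·2 + 1·1 = 177
h_10 = 2·177 + 2·58 + 3·19 + 2·6 + 1·2 = 541
h_11 = 2·541 + 2·177 + 3·58 + 2·19 + 1·6 = 1654
h_12 = 2·1654 + 2·541 + 3·177 + 2·58 + 1·19 = 5056
h_13 = 2·5056 + 2·1654 + 3·541 + 2·177 + 1·58 = 15455
h_14 = 2·15455 + 2·5056 + 3·1654 + 2·541 + 1·177 = 47243
h_15 = 2·47243 + 2·15455 + 3·5056 + 2·1654 + 1·541 = 144413
h_16 = 2·144413 + 2·47243 + 3·15455 + 2·5056 + 1·1654 = 441443
h_17 = 2·441443 + 2·144413 + 3·47243 + 2·15455 + 1·5056 = 1349407
h_18 = 2·1349407 + 2·441443 + 3·144413 + 2·47243 + 1·15455 = 4124880
h_19 = 2·4124880 + 2·1349407 + 3·441443 + 2·144413 + 1·47243 = 12608972
h_20 = 2·12608972 + 2·4124880 + 3·1349407 + 2·441443 + 1·144413 = 38543224

38543224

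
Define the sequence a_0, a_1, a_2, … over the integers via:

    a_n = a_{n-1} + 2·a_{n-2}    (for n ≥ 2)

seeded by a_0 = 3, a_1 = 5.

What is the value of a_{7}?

341

a_2 = 1·5 + 2·3 = 11
a_3 = 1·11 + 2·5 = 21
a_4 = 1·21 + 2·11 = 43
a_5 = 1·43 + 2·21 = 85
a_6 = 1·85 + 2·43 = 171
a_7 = 1·171 + 2·85 = 341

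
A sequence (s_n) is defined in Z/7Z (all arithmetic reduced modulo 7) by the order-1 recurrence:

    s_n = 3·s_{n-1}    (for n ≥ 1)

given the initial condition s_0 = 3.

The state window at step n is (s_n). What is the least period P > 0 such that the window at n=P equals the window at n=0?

n=0: window = (3)
n=1: window = (2)
n=2: window = (6)
n=3: window = (4)
n=4: window = (5)
n=5: window = (1)
n=6: window = (3)
window at n=6 equals window at n=0 → period = 6

6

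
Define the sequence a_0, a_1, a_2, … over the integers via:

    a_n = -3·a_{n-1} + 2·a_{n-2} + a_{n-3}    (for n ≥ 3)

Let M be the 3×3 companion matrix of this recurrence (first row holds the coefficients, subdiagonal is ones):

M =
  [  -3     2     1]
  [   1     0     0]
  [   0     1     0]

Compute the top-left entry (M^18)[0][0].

5305145021

(M^18)[0][0] is the top entry after applying M 18 times to the unit state (1, 0, 0). Equivalently it is h_{20} for the auxiliary sequence (h_n) obeying the same recurrence with h_2 = 1 and h_i = 0 for 0 ≤ i < 2:
h_3 = -3·1 + 2·0 + 1·0 = -3
h_4 = -3·-3 + 2·1 + 1·0 = 11
h_5 = -3·11 + 2·-3 + 1·1 = -38
h_6 = -3·-38 + 2·11 + 1·-3 = 133
h_7 = -3·133 + 2·-38 + 1·11 = -464
h_8 = -3·-464 + 2·133 + 1·-38 = 1620
h_9 = -3·1620 + 2·-464 + 1·133 = -5655
h_10 = -3·-5655 + 2·1620 + 1·-464 = 19741
h_11 = -3·19741 + 2·-5655 + 1·1620 = -68913
h_12 = -3·-68913 + 2·19741 + 1·-5655 = 240566
h_13 = -3·240566 + 2·-68913 + 1·19741 = -839783
h_14 = -3·-839783 + 2·240566 + 1·-68913 = 2931568
h_15 = -3·2931568 + 2·-839783 + 1·240566 = -10233704
h_16 = -3·-10233704 + 2·2931568 + 1·-839783 = 35724465
h_17 = -3·35724465 + 2·-10233704 + 1·2931568 = -124709235
h_18 = -3·-124709235 + 2·35724465 + 1·-10233704 = 435342931
h_19 = -3·435342931 + 2·-124709235 + 1·35724465 = -1519722798
h_20 = -3·-1519722798 + 2·435342931 + 1·-124709235 = 5305145021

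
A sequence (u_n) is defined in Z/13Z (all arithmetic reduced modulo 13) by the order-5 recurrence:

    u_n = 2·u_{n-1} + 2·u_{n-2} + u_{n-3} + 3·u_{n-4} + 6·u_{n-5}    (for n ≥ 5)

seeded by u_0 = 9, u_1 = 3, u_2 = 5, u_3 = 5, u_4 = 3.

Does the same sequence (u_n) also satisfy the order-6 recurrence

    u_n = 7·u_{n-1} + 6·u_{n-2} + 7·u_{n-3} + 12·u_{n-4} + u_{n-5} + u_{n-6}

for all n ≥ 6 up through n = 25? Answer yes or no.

no

Terms u_0..u_25: 9, 3, 5, 5, 3, 6, 4, 3, 7, 8, 3, 10, 8, 1, 7, 7, 9, 12, 11, 1, 1, 1, 6, 6, 8, 4
n=6: candidate gives 11, actual u_6 = 4 ✗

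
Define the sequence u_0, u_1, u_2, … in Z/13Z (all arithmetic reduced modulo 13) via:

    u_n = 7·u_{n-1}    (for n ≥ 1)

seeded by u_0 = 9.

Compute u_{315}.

6

u_1 = 7·9 = 11
u_2 = 7·11 = 12
u_3 = 7·12 = 6
u_4 = 7·6 = 3
u_5 = 7·3 = 8
u_6 = 7·8 = 4
u_7 = 7·4 = 2
u_8 = 7·2 = 1
u_9 = 7·1 = 7
u_10 = 7·7 = 10
u_11 = 7·10 = 5
u_12 = 7·5 = 9
(u_12) = (9) = (u_0), so the sequence has period 12.
315 ≡ 3 (mod 12), hence u_315 = u_3 = 6.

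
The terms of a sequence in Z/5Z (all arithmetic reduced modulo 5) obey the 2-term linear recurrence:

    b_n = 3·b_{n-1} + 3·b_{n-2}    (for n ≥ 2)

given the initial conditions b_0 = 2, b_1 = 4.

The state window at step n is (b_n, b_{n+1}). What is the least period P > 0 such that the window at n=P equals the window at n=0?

n=0: window = (2, 4)
n=1: window = (4, 3)
n=2: window = (3, 1)
n=3: window = (1, 2)
n=4: window = (2, 4)
window at n=4 equals window at n=0 → period = 4

4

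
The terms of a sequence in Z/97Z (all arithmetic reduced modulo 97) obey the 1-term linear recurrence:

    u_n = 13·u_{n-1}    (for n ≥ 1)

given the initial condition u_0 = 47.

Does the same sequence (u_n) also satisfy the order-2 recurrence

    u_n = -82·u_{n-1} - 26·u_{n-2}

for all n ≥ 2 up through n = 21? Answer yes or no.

yes

Terms u_0..u_21: 47, 29, 86, 51, 81, 83, 12, 59, 88, 77, 31, 15, 1, 13, 72, 63, 43, 74, 89, 90, 6, 78
n=2: candidate gives 86, actual u_2 = 86 ✓
n=3: candidate gives 51, actual u_3 = 51 ✓
n=4: candidate gives 81, actual u_4 = 81 ✓
n=5: candidate gives 83, actual u_5 = 83 ✓
n=6: candidate gives 12, actual u_6 = 12 ✓
n=7: candidate gives 59, actual u_7 = 59 ✓
n=8: candidate gives 88, actual u_8 = 88 ✓
n=9: candidate gives 77, actual u_9 = 77 ✓
n=10: candidate gives 31, actual u_10 = 31 ✓
n=11: candidate gives 15, actual u_11 = 15 ✓
n=12: candidate gives 1, actual u_12 = 1 ✓
n=13: candidate gives 13, actual u_13 = 13 ✓
n=14: candidate gives 72, actual u_14 = 72 ✓
n=15: candidate gives 63, actual u_15 = 63 ✓
n=16: candidate gives 43, actual u_16 = 43 ✓
n=17: candidate gives 74, actual u_17 = 74 ✓
n=18: candidate gives 89, actual u_18 = 89 ✓
n=19: candidate gives 90, actual u_19 = 90 ✓
n=20: candidate gives 6, actual u_20 = 6 ✓
n=21: candidate gives 78, actual u_21 = 78 ✓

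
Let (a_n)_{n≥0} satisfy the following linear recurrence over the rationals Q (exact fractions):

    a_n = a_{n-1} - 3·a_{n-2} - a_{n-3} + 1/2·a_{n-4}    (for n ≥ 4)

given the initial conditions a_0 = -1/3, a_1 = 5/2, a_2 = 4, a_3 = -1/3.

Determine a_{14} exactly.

a_4 = 1·-1/3 + -3·4 + -1·5/2 + 1/2·-1/3 = -15
a_5 = 1·-15 + -3·-1/3 + -1·4 + 1/2·5/2 = -67/4
a_6 = 1·-67/4 + -3·-15 + -1·-1/3 + 1/2·4 = 367/12
a_7 = 1·367/12 + -3·-67/4 + -1·-15 + 1/2·-1/3 = 287/3
a_8 = 1·287/3 + -3·367/12 + -1·-67/4 + 1/2·-15 = 79/6
a_9 = 1·79/6 + -3·287/3 + -1·367/12 + 1/2·-67/4 = -7507/24
a_10 = 1·-7507/24 + -3·79/6 + -1·287/3 + 1/2·367/12 = -1298/3
a_11 = 1·-1298/3 + -3·-7507/24 + -1·79/6 + 1/2·287/3 = 4323/8
a_12 = 1·4323/8 + -3·-1298/3 + -1·-7507/24 + 1/2·79/6 = 8631/4
a_13 = 1·8631/4 + -3·4323/8 + -1·-1298/3 + 1/2·-7507/24 = 39019/48
a_14 = 1·39019/48 + -3·8631/4 + -1·4323/8 + 1/2·-1298/3 = -102673/16

-102673/16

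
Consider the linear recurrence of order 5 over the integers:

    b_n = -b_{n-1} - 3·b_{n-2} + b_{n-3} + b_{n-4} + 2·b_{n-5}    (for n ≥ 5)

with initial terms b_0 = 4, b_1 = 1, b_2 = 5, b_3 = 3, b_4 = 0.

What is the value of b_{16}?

965

b_5 = -1·0 + -3·3 + 1·5 + 1·1 + 2·4 = 5
b_6 = -1·5 + -3·0 + 1·3 + 1·5 + 2·1 = 5
b_7 = -1·5 + -3·5 + 1·0 + 1·3 + 2·5 = -7
b_8 = -1·-7 + -3·5 + 1·5 + 1·0 + 2·3 = 3
b_9 = -1·3 + -3·-7 + 1·5 + 1·5 + 2·0 = 28
b_10 = -1·28 + -3·3 + 1·-7 + 1·5 + 2·5 = -29
b_11 = -1·-29 + -3·28 + 1·3 + 1·-7 + 2·5 = -49
b_12 = -1·-49 + -3·-29 + 1·28 + 1·3 + 2·-7 = 153
b_13 = -1·153 + -3·-49 + 1·-29 + 1·28 + 2·3 = -1
b_14 = -1·-1 + -3·153 + 1·-49 + 1·-29 + 2·28 = -480
b_15 = -1·-480 + -3·-1 + 1·153 + 1·-49 + 2·-29 = 529
b_16 = -1·529 + -3·-480 + 1·-1 + 1·153 + 2·-49 = 965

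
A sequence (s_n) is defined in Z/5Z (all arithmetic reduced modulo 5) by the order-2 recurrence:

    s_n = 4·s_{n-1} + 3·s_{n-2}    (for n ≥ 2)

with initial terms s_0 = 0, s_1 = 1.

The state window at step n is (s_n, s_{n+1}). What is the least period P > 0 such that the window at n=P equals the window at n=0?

24

n=0: window = (0, 1)
n=1: window = (1, 4)
n=2: window = (4, 4)
n=3: window = (4, 3)
n=4: window = (3, 4)
n=5: window = (4, 0)
n=6: window = (0, 2)
n=7: window = (2, 3)
n=8: window = (3, 3)
n=9: window = (3, 1)
n=10: window = (1, 3)
n=11: window = (3, 0)
n=12: window = (0, 4)
n=13: window = (4, 1)
n=14: window = (1, 1)
n=15: window = (1, 2)
n=16: window = (2, 1)
n=17: window = (1, 0)
n=18: window = (0, 3)
n=19: window = (3, 2)
n=20: window = (2, 2)
n=21: window = (2, 4)
n=22: window = (4, 2)
n=23: window = (2, 0)
n=24: window = (0, 1)
window at n=24 equals window at n=0 → period = 24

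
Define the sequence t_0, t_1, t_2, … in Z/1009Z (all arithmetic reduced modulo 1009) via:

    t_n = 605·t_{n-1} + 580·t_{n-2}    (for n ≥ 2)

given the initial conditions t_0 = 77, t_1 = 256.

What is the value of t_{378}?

t_2 = 605·256 + 580·77 = 767
t_3 = 605·767 + 580·256 = 52
t_4 = 605·52 + 580·767 = 72
t_5 = 605·72 + 580·52 = 63
t_6 = 605·63 + 580·72 = 164
t_7 = 605·164 + 580·63 = 554
Continuing the recurrence:
  t_8 = 456;  t_9 = 881;  t_10 = 375;  t_11 = 276;  t_12 = 51;  t_13 = 234
  t_14 = 629;  t_15 = 666;  t_16 = 910;  t_17 = 478;  t_18 = 709;  t_19 = 894
  t_20 = 603;  t_21 = 460;  t_22 = 442;  t_23 = 449;  t_24 = 298;  t_25 = 786
  t_26 = 592;  t_27 = 786;  t_28 = 591;  t_29 = 181;  t_30 = 253;  t_31 = 750
  t_32 = 135;  t_33 = 67;  t_34 = 782;  t_35 = 407;  t_36 = 558;  t_37 = 538
  t_38 = 343;  t_39 = 929;  t_40 = 199;  t_41 = 338;  t_42 = 57;  t_43 = 473
  t_44 = 381;  t_45 = 345;  t_46 = 880;  t_47 = 975;  t_48 = 465;  t_49 = 274
  t_50 = 591;  t_51 = 876;  t_52 = 984;  t_53 = 563;  t_54 = 208;  t_55 = 348
  t_56 = 228;  t_57 = 756;  t_58 = 364;  t_59 = 832;  t_60 = 108;  t_61 = 13
  t_62 = 884;  t_63 = 527;  t_64 = 139;  t_65 = 281;  t_66 = 393;  t_67 = 172
  t_68 = 39;  t_69 = 257;  t_70 = 521;  t_71 = 125;  t_72 = 439;  t_73 = 80
  t_74 = 320;  t_75 = 867;  t_76 = 808;  t_77 = 862;  t_78 = 321;  t_79 = 982
  t_80 = 333;  t_81 = 149;  t_82 = 765;  t_83 = 349;  t_84 = 4;  t_85 = 13
  t_86 = 95;  t_87 = 439;  t_88 = 842;  t_89 = 217;  t_90 = 119;  t_91 = 91
  t_92 = 977;  t_93 = 123;  t_94 = 360;  t_95 = 566;  t_96 = 316;  t_97 = 834
  t_98 = 721;  t_99 = 726;  t_100 = 769;  t_101 = 423;  t_102 = 680;  t_103 = 890
  t_104 = 534;  t_105 = 791;  t_106 = 246;  t_107 = 192;  t_108 = 536;  t_109 = 761
  t_110 = 409;  t_111 = 687;  t_112 = 32;  t_113 = 94;  t_114 = 764;  t_115 = 132
  t_116 = 318;  t_117 = 556;  t_118 = 176;  t_119 = 135;  t_120 = 117;  t_121 = 762
  t_122 = 154;  t_123 = 360;  t_124 = 384;  t_125 = 187;  t_126 = 867;  t_127 = 352
  t_128 = 439;  t_129 = 570;  t_130 = 124;  t_131 = 2;  t_132 = 482;  t_133 = 160
  t_134 = 3;  t_135 = 778;  t_136 = 218;  t_137 = 937;  t_138 = 142;  t_139 = 763
  t_140 = 124;  t_141 = 952;  t_142 = 102;  t_143 = 398;  t_144 = 277;  t_145 = 879
  t_146 = 281;  t_147 = 768;  t_148 = 22;  t_149 = 664;  t_150 = 790;  t_151 = 375
  t_152 = 973;  t_153 = 983;  t_154 = 723;  t_155 = 573;  t_156 = 174;  t_157 = 713
  t_158 = 542;  t_159 = 844;  t_160 = 627;  t_161 = 106;  t_162 = 983;  t_163 = 345
  t_164 = 926;  t_165 = 553;  t_166 = 878;  t_167 = 334;  t_168 = 974;  t_169 = 6
  t_170 = 483;  t_171 = 58;  t_172 = 422;  t_173 = 376;  t_174 = 28;  t_175 = 932
  t_176 = 934;  t_177 = 775;  t_178 = 586;  t_179 = 866;  t_180 = 106;  t_181 = 361
  t_182 = 392;  t_183 = 562;  t_184 = 312;  t_185 = 130;  t_186 = 297;  t_187 = 817
  t_188 = 605;  t_189 = 397;  t_190 = 820;  t_191 = 889;  t_192 = 409;  t_193 = 261
  t_194 = 606;  t_195 = 393;  t_196 = 998;  t_197 = 314;  t_198 = 961;  t_199 = 721
  t_200 = 729;  t_201 = 566;  t_202 = 428;  t_203 = 991;  t_204 = 235;  t_205 = 565
  t_206 = 868;  t_207 = 235;  t_208 = 864;  t_209 = 143;  t_210 = 397;  t_211 = 245
  t_212 = 110;  t_213 = 796;  t_214 = 520;  t_215 = 359;  t_216 = 169;  t_217 = 702
  t_218 = 68;  t_219 = 304;  t_220 = 371;  t_221 = 202;  t_222 = 384;  t_223 = 366
  t_224 = 190;  t_225 = 314;  t_226 = 497;  t_227 = 503;  t_228 = 292;  t_229 = 224
  t_230 = 162;  t_231 = 905;  t_232 = 770;  t_233 = 921;  t_234 = 859;  t_235 = 479
  t_236 = 995;  t_237 = 956;  t_238 = 175;  t_239 = 469;  t_240 = 816;  t_241 = 878
  t_242 = 515;  t_243 = 498;  t_244 = 644;  t_245 = 412;  t_246 = 227;  t_247 = 947
  t_248 = 313;  t_249 = 37;  t_250 = 107;  t_251 = 430;  t_252 = 339;  t_253 = 445
  t_254 = 696;  t_255 = 123;  t_256 = 838;  t_257 = 173;  t_258 = 440;  t_259 = 273
  t_260 = 621;  t_261 = 284;  t_262 = 257;  t_263 = 352;  t_264 = 798;  t_265 = 830
  t_266 = 386;  t_267 = 558;  t_268 = 466;  t_269 = 170;  t_270 = 809;  t_271 = 807
  t_272 = 923;  t_273 = 322;  t_274 = 643;  t_275 = 645;  t_276 = 361;  t_277 = 222
  t_278 = 630;  t_279 = 365;  t_280 = 1005;  t_281 = 417;  t_282 = 742;  t_283 = 614
  t_284 = 684;  t_285 = 73;  t_286 = 961;  t_287 = 183;  t_288 = 137;  t_289 = 342
  t_290 = 823;  t_291 = 65;  t_292 = 57;  t_293 = 546;  t_294 = 150;  t_295 = 803
  t_296 = 712;  t_297 = 508;  t_298 = 883;  t_299 = 466;  t_300 = 996;  t_301 = 75
  t_302 = 502;  t_303 = 114;  t_304 = 926;  t_305 = 770;  t_306 = 993;  t_307 = 23
  t_308 = 599;  t_309 = 387;  t_310 = 371;  t_311 = 919;  t_312 = 299;  t_313 = 552
  t_314 = 862;  t_315 = 164;  t_316 = 843;  t_317 = 744;  t_318 = 690;  t_319 = 401
  t_320 = 72;  t_321 = 683;  t_322 = 925;  t_323 = 242;  t_324 = 826;  t_325 = 384
  t_326 = 55;  t_327 = 718;  t_328 = 132;  t_329 = 881;  t_330 = 129;  t_331 = 778
  t_332 = 650;  t_333 = 966;  t_334 = 862;  t_335 = 142;  t_336 = 650;  t_337 = 371
  t_338 = 91;  t_339 = 832;  t_340 = 181;  t_341 = 791;  t_342 = 333;  t_343 = 359
  t_344 = 681;  t_345 = 699;  t_346 = 585;  t_347 = 577;  t_348 = 247;  t_349 = 784
  t_350 = 72;  t_351 = 843;  t_352 = 861;  t_353 = 845;  t_354 = 596;  t_355 = 93
  t_356 = 363;  t_357 = 116;  t_358 = 218;  t_359 = 397;  t_360 = 358;  t_361 = 872
  t_362 = 648;  t_363 = 799;  t_364 = 576;  t_365 = 664;  t_366 = 239;  t_367 = 999
  t_368 = 391;  t_369 = 703;  t_370 = 281;  t_371 = 597;  t_372 = 494;  t_373 = 379
  t_374 = 216;  t_375 = 377;  t_376 = 215
t_377 = 605·215 + 580·377 = 630
t_378 = 605·630 + 580·215 = 341

341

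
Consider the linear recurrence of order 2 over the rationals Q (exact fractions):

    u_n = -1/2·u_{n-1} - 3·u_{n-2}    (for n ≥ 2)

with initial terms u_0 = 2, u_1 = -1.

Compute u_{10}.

5653/512

u_2 = -1/2·-1 + -3·2 = -11/2
u_3 = -1/2·-11/2 + -3·-1 = 23/4
u_4 = -1/2·23/4 + -3·-11/2 = 109/8
u_5 = -1/2·109/8 + -3·23/4 = -385/16
u_6 = -1/2·-385/16 + -3·109/8 = -923/32
u_7 = -1/2·-923/32 + -3·-385/16 = 5543/64
u_8 = -1/2·5543/64 + -3·-923/32 = 5533/128
u_9 = -1/2·5533/128 + -3·5543/64 = -72049/256
u_10 = -1/2·-72049/256 + -3·5533/128 = 5653/512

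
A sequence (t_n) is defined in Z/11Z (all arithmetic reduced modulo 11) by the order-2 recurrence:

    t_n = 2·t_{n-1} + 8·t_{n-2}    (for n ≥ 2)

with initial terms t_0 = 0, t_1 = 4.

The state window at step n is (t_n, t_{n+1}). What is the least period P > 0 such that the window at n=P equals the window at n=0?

n=0: window = (0, 4)
n=1: window = (4, 8)
n=2: window = (8, 4)
n=3: window = (4, 6)
n=4: window = (6, 0)
n=5: window = (0, 4)
window at n=5 equals window at n=0 → period = 5

5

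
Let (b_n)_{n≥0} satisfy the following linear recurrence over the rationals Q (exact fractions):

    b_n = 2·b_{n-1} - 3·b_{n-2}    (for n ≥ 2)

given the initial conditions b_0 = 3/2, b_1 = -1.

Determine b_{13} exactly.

2201

b_2 = 2·-1 + -3·3/2 = -13/2
b_3 = 2·-13/2 + -3·-1 = -10
b_4 = 2·-10 + -3·-13/2 = -1/2
b_5 = 2·-1/2 + -3·-10 = 29
b_6 = 2·29 + -3·-1/2 = 119/2
b_7 = 2·119/2 + -3·29 = 32
b_8 = 2·32 + -3·119/2 = -229/2
b_9 = 2·-229/2 + -3·32 = -325
b_10 = 2·-325 + -3·-229/2 = -613/2
b_11 = 2·-613/2 + -3·-325 = 362
b_12 = 2·362 + -3·-613/2 = 3287/2
b_13 = 2·3287/2 + -3·362 = 2201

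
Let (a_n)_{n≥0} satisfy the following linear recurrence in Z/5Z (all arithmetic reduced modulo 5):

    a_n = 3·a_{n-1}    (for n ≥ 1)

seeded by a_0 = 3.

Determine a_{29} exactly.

a_1 = 3·3 = 4
a_2 = 3·4 = 2
a_3 = 3·2 = 1
a_4 = 3·1 = 3
(a_4) = (3) = (a_0), so the sequence has period 4.
29 ≡ 1 (mod 4), hence a_29 = a_1 = 4.

4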